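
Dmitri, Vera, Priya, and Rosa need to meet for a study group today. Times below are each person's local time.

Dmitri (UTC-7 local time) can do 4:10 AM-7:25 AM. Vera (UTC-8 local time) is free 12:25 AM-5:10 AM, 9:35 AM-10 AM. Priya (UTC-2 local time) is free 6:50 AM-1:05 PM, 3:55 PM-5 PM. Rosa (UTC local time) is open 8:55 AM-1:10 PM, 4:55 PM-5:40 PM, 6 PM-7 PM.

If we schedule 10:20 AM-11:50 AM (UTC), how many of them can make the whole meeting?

3

Dmitri in UTC: 11:10-14:25 (add 7h to convert from UTC-7).
Vera in UTC: 08:25-13:10, 17:35-18:00 (add 8h to convert from UTC-8).
Priya in UTC: 08:50-15:05, 17:55-19:00 (add 2h to convert from UTC-2).
Rosa in UTC: 08:55-13:10, 16:55-17:40, 18:00-19:00.
Vera, Priya, and Rosa can make the full 10:20-11:50 slot — that's 3.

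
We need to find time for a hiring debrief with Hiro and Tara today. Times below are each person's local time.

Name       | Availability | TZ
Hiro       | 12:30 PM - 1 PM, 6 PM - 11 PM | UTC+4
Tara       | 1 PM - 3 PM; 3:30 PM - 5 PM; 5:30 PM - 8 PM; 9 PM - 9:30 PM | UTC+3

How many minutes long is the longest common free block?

Hiro in UTC: 08:30-09:00, 14:00-19:00 (subtract 4h to convert from UTC+4).
Tara in UTC: 10:00-12:00, 12:30-14:00, 14:30-17:00, 18:00-18:30 (subtract 3h to convert from UTC+3).
Hiro ∩ Tara: 14:30-17:00, 18:00-18:30.
The longest is 14:30-17:00 at 150 minutes.

150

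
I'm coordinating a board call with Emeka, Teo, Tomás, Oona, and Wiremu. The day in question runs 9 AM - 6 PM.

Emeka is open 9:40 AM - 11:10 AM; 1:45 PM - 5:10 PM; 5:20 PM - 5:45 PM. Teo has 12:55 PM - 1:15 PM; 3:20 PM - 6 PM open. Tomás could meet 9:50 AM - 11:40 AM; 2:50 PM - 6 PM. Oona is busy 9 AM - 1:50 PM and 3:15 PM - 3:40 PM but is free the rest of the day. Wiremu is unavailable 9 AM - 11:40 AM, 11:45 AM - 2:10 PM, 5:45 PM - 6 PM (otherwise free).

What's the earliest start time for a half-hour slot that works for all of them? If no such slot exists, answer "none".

15:40

Emeka free: 09:40-11:10, 13:45-17:10, 17:20-17:45.
Teo free: 12:55-13:15, 15:20-18:00.
Tomás free: 09:50-11:40, 14:50-18:00.
Oona free: 13:50-15:15, 15:40-18:00 (invert busy blocks within the working day).
Wiremu free: 11:40-11:45, 14:10-17:45 (invert busy blocks within the working day).
Emeka ∩ Teo: 15:20-17:10, 17:20-17:45.
Emeka ∩ Teo ∩ Tomás: 15:20-17:10, 17:20-17:45.
Emeka ∩ Teo ∩ Tomás ∩ Oona: 15:40-17:10, 17:20-17:45.
Emeka ∩ Teo ∩ Tomás ∩ Oona ∩ Wiremu: 15:40-17:10, 17:20-17:45.
Those are the intersection windows.
The first common window of at least 30 minutes is 15:40-17:10, so the earliest start is 15:40.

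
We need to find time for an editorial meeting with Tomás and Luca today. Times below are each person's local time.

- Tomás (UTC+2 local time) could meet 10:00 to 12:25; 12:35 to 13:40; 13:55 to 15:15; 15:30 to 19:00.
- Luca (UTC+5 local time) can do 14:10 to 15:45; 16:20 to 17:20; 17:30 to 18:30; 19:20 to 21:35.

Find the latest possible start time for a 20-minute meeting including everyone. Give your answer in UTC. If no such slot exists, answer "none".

16:15

Tomás in UTC: 08:00-10:25, 10:35-11:40, 11:55-13:15, 13:30-17:00 (subtract 2h to convert from UTC+2).
Luca in UTC: 09:10-10:45, 11:20-12:20, 12:30-13:30, 14:20-16:35 (subtract 5h to convert from UTC+5).
Tomás ∩ Luca: 09:10-10:25, 10:35-10:45, 11:20-11:40, 11:55-12:20, 12:30-13:15, 14:20-16:35.
The last common window of at least 20 minutes is 14:20-16:35; a 20-minute meeting can start as late as 16:15 and still end by 16:35.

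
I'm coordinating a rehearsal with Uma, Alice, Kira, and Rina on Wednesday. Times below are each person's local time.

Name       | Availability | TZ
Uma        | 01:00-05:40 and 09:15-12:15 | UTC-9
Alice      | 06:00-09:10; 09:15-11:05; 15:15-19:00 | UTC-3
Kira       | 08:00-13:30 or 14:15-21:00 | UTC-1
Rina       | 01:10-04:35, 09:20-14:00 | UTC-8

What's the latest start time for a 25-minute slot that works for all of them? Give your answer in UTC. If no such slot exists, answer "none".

20:50

Uma in UTC: 10:00-14:40, 18:15-21:15 (add 9h to convert from UTC-9).
Alice in UTC: 09:00-12:10, 12:15-14:05, 18:15-22:00 (add 3h to convert from UTC-3).
Kira in UTC: 09:00-14:30, 15:15-22:00 (add 1h to convert from UTC-1).
Rina in UTC: 09:10-12:35, 17:20-22:00 (add 8h to convert from UTC-8).
Uma ∩ Alice: 10:00-12:10, 12:15-14:05, 18:15-21:15.
Uma ∩ Alice ∩ Kira: 10:00-12:10, 12:15-14:05, 18:15-21:15.
Uma ∩ Alice ∩ Kira ∩ Rina: 10:00-12:10, 12:15-12:35, 18:15-21:15.
The last common window of at least 25 minutes is 18:15-21:15; a 25-minute meeting can start as late as 20:50 and still end by 21:15.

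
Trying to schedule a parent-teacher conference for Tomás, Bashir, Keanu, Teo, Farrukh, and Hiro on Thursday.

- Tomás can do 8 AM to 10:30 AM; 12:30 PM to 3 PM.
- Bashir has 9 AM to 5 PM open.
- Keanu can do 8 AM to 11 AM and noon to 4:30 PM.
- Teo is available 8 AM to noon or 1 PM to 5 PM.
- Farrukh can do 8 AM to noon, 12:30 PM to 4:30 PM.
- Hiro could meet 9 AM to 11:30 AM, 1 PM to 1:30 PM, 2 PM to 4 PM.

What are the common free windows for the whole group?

Tomás ∩ Bashir: 09:00-10:30, 12:30-15:00.
Tomás ∩ Bashir ∩ Keanu: 09:00-10:30, 12:30-15:00.
Tomás ∩ Bashir ∩ Keanu ∩ Teo: 09:00-10:30, 13:00-15:00.
Tomás ∩ Bashir ∩ Keanu ∩ Teo ∩ Farrukh: 09:00-10:30, 13:00-15:00.
Tomás ∩ Bashir ∩ Keanu ∩ Teo ∩ Farrukh ∩ Hiro: 09:00-10:30, 13:00-13:30, 14:00-15:00.
Those are the intersection windows.

09:00-10:30, 13:00-13:30, 14:00-15:00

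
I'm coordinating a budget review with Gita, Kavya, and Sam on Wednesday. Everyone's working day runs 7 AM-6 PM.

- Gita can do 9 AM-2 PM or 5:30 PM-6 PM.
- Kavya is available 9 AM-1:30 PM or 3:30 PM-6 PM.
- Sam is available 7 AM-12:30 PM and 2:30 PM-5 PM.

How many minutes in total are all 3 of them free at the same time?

210

Gita ∩ Kavya: 09:00-13:30, 17:30-18:00.
Gita ∩ Kavya ∩ Sam: 09:00-12:30.
Those are the intersection windows.
That's a single block of 210 minutes.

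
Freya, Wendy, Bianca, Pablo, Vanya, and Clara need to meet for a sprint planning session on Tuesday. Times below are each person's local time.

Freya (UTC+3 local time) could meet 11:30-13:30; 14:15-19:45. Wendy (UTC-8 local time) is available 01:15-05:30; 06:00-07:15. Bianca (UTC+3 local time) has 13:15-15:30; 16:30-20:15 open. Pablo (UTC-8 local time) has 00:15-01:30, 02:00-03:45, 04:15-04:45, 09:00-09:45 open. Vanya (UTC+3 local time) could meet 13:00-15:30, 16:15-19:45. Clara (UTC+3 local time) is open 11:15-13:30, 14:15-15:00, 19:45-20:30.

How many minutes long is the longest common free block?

30

Freya in UTC: 08:30-10:30, 11:15-16:45 (subtract 3h to convert from UTC+3).
Wendy in UTC: 09:15-13:30, 14:00-15:15 (add 8h to convert from UTC-8).
Bianca in UTC: 10:15-12:30, 13:30-17:15 (subtract 3h to convert from UTC+3).
Pablo in UTC: 08:15-09:30, 10:00-11:45, 12:15-12:45, 17:00-17:45 (add 8h to convert from UTC-8).
Vanya in UTC: 10:00-12:30, 13:15-16:45 (subtract 3h to convert from UTC+3).
Clara in UTC: 08:15-10:30, 11:15-12:00, 16:45-17:30 (subtract 3h to convert from UTC+3).
Freya ∩ Wendy: 09:15-10:30, 11:15-13:30, 14:00-15:15.
Freya ∩ Wendy ∩ Bianca: 10:15-10:30, 11:15-12:30, 14:00-15:15.
Freya ∩ Wendy ∩ Bianca ∩ Pablo: 10:15-10:30, 11:15-11:45, 12:15-12:30.
Freya ∩ Wendy ∩ Bianca ∩ Pablo ∩ Vanya: 10:15-10:30, 11:15-11:45, 12:15-12:30.
Freya ∩ Wendy ∩ Bianca ∩ Pablo ∩ Vanya ∩ Clara: 10:15-10:30, 11:15-11:45.
The longest is 11:15-11:45 at 30 minutes.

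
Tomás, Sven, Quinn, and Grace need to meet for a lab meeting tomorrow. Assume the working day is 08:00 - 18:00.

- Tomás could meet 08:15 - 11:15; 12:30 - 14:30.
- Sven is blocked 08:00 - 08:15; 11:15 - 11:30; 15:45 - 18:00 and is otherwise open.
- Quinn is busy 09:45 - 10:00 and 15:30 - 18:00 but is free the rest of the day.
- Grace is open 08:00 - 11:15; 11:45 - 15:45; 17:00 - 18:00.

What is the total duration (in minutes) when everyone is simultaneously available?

285

Tomás free: 08:15-11:15, 12:30-14:30.
Sven free: 08:15-11:15, 11:30-15:45 (invert busy blocks within the working day).
Quinn free: 08:00-09:45, 10:00-15:30 (invert busy blocks within the working day).
Grace free: 08:00-11:15, 11:45-15:45, 17:00-18:00.
Tomás ∩ Sven: 08:15-11:15, 12:30-14:30.
Tomás ∩ Sven ∩ Quinn: 08:15-09:45, 10:00-11:15, 12:30-14:30.
Tomás ∩ Sven ∩ Quinn ∩ Grace: 08:15-09:45, 10:00-11:15, 12:30-14:30.
Summing the common windows: 90 + 75 + 120 = 285 minutes.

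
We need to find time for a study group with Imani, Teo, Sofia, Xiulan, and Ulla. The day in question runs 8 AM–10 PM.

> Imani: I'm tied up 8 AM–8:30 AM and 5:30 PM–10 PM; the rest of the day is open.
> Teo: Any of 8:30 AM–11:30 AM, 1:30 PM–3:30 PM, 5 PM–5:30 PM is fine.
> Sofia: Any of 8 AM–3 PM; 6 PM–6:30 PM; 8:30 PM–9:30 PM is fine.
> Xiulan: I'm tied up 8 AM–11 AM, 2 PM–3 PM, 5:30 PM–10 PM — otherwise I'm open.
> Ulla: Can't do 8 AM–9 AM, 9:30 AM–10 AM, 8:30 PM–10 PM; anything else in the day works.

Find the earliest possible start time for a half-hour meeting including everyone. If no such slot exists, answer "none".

Imani free: 08:30-17:30 (invert busy blocks within the working day).
Teo free: 08:30-11:30, 13:30-15:30, 17:00-17:30.
Sofia free: 08:00-15:00, 18:00-18:30, 20:30-21:30.
Xiulan free: 11:00-14:00, 15:00-17:30 (invert busy blocks within the working day).
Ulla free: 09:00-09:30, 10:00-20:30 (invert busy blocks within the working day).
Imani ∩ Teo: 08:30-11:30, 13:30-15:30, 17:00-17:30.
Imani ∩ Teo ∩ Sofia: 08:30-11:30, 13:30-15:00.
Imani ∩ Teo ∩ Sofia ∩ Xiulan: 11:00-11:30, 13:30-14:00.
Imani ∩ Teo ∩ Sofia ∩ Xiulan ∩ Ulla: 11:00-11:30, 13:30-14:00.
The first common window of at least 30 minutes is 11:00-11:30, so the earliest start is 11:00.

11:00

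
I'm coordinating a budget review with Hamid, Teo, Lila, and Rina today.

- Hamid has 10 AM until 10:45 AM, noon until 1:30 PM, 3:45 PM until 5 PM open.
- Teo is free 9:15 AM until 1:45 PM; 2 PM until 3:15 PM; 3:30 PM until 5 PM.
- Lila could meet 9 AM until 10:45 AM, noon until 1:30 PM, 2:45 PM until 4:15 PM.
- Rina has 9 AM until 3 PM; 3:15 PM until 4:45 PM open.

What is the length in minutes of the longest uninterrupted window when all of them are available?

Hamid ∩ Teo: 10:00-10:45, 12:00-13:30, 15:45-17:00.
Hamid ∩ Teo ∩ Lila: 10:00-10:45, 12:00-13:30, 15:45-16:15.
Hamid ∩ Teo ∩ Lila ∩ Rina: 10:00-10:45, 12:00-13:30, 15:45-16:15.
So the common availability across everyone is 10:00-10:45, 12:00-13:30, 15:45-16:15.
The longest is 12:00-13:30 at 90 minutes.

90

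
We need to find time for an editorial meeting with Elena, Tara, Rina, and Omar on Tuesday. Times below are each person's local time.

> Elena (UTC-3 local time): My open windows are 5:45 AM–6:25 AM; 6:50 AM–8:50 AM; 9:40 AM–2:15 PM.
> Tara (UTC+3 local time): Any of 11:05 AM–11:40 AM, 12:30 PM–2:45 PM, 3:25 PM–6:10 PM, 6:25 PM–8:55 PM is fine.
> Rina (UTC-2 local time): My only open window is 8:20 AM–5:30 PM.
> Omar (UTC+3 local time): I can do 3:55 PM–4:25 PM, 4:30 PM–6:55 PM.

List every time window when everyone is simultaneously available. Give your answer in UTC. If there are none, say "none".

12:55-13:25, 13:30-15:10, 15:25-15:55

Elena in UTC: 08:45-09:25, 09:50-11:50, 12:40-17:15 (add 3h to convert from UTC-3).
Tara in UTC: 08:05-08:40, 09:30-11:45, 12:25-15:10, 15:25-17:55 (subtract 3h to convert from UTC+3).
Rina in UTC: 10:20-19:30 (add 2h to convert from UTC-2).
Omar in UTC: 12:55-13:25, 13:30-15:55 (subtract 3h to convert from UTC+3).
Elena ∩ Tara: 09:50-11:45, 12:40-15:10, 15:25-17:15.
Elena ∩ Tara ∩ Rina: 10:20-11:45, 12:40-15:10, 15:25-17:15.
Elena ∩ Tara ∩ Rina ∩ Omar: 12:55-13:25, 13:30-15:10, 15:25-15:55.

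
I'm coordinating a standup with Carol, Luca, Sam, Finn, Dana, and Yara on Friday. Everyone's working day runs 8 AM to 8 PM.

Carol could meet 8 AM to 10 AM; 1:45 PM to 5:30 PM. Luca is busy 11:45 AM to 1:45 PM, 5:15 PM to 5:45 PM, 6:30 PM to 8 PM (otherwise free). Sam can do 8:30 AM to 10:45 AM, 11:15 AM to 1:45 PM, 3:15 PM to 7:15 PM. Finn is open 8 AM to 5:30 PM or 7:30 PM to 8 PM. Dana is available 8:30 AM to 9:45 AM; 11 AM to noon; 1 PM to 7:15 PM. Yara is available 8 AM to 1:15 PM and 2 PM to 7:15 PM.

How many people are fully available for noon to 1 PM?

Carol free: 08:00-10:00, 13:45-17:30.
Luca free: 08:00-11:45, 13:45-17:15, 17:45-18:30 (invert busy blocks within the working day).
Sam free: 08:30-10:45, 11:15-13:45, 15:15-19:15.
Finn free: 08:00-17:30, 19:30-20:00.
Dana free: 08:30-09:45, 11:00-12:00, 13:00-19:15.
Yara free: 08:00-13:15, 14:00-19:15.
Sam, Finn, and Yara can make the full 12:00-13:00 slot — that's 3.

3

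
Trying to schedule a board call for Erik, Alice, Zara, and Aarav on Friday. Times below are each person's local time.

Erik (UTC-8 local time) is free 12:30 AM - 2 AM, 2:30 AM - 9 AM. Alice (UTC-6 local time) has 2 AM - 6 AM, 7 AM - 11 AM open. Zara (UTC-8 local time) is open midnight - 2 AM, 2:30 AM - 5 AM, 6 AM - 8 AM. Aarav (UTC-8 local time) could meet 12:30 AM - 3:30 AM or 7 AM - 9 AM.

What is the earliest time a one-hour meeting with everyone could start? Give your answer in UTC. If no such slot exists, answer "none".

08:30

Erik in UTC: 08:30-10:00, 10:30-17:00 (add 8h to convert from UTC-8).
Alice in UTC: 08:00-12:00, 13:00-17:00 (add 6h to convert from UTC-6).
Zara in UTC: 08:00-10:00, 10:30-13:00, 14:00-16:00 (add 8h to convert from UTC-8).
Aarav in UTC: 08:30-11:30, 15:00-17:00 (add 8h to convert from UTC-8).
Erik ∩ Alice: 08:30-10:00, 10:30-12:00, 13:00-17:00.
Erik ∩ Alice ∩ Zara: 08:30-10:00, 10:30-12:00, 14:00-16:00.
Erik ∩ Alice ∩ Zara ∩ Aarav: 08:30-10:00, 10:30-11:30, 15:00-16:00.
The first common window of at least 60 minutes is 08:30-10:00, so the earliest start is 08:30.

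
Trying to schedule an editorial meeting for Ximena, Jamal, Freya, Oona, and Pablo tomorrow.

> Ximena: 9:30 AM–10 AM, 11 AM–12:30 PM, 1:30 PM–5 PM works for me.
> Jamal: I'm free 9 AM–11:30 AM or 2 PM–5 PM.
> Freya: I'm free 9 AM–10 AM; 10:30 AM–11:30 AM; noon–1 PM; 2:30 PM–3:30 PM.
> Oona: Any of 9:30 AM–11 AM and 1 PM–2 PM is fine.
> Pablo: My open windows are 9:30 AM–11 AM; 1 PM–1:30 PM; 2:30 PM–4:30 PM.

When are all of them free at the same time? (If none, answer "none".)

09:30-10:00

Ximena ∩ Jamal: 09:30-10:00, 11:00-11:30, 14:00-17:00.
Ximena ∩ Jamal ∩ Freya: 09:30-10:00, 11:00-11:30, 14:30-15:30.
Ximena ∩ Jamal ∩ Freya ∩ Oona: 09:30-10:00.
Ximena ∩ Jamal ∩ Freya ∩ Oona ∩ Pablo: 09:30-10:00.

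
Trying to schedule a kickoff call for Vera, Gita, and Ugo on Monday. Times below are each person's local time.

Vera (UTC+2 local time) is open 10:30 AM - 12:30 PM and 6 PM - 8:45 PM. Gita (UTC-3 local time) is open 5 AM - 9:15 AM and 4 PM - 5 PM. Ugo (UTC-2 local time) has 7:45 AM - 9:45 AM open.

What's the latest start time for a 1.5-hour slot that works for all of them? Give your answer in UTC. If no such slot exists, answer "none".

none

Vera in UTC: 08:30-10:30, 16:00-18:45 (subtract 2h to convert from UTC+2).
Gita in UTC: 08:00-12:15, 19:00-20:00 (add 3h to convert from UTC-3).
Ugo in UTC: 09:45-11:45 (add 2h to convert from UTC-2).
Vera ∩ Gita: 08:30-10:30.
Vera ∩ Gita ∩ Ugo: 09:45-10:30.
No common window is at least 90 minutes long.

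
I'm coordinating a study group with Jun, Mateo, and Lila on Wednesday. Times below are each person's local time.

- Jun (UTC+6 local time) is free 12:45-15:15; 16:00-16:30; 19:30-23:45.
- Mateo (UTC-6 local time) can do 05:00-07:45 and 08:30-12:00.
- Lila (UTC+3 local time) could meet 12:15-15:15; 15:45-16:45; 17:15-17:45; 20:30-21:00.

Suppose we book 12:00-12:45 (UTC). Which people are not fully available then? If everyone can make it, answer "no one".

Jun in UTC: 06:45-09:15, 10:00-10:30, 13:30-17:45 (subtract 6h to convert from UTC+6).
Mateo in UTC: 11:00-13:45, 14:30-18:00 (add 6h to convert from UTC-6).
Lila in UTC: 09:15-12:15, 12:45-13:45, 14:15-14:45, 17:30-18:00 (subtract 3h to convert from UTC+3).
Jun: not fully free for 12:00-12:45. Mateo: free for 12:00-12:45. Lila: not fully free for 12:00-12:45.

Jun, Lila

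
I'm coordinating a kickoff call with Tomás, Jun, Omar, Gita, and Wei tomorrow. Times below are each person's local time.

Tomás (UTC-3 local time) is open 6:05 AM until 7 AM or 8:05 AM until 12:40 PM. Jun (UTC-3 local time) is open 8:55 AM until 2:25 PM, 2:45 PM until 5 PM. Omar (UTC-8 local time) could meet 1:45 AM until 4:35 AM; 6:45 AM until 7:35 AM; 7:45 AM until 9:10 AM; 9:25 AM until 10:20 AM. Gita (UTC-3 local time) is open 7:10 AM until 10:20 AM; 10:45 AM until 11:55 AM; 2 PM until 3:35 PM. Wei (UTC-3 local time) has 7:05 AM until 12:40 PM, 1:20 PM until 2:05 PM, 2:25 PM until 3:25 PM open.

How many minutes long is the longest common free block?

40

Tomás in UTC: 09:05-10:00, 11:05-15:40 (add 3h to convert from UTC-3).
Jun in UTC: 11:55-17:25, 17:45-20:00 (add 3h to convert from UTC-3).
Omar in UTC: 09:45-12:35, 14:45-15:35, 15:45-17:10, 17:25-18:20 (add 8h to convert from UTC-8).
Gita in UTC: 10:10-13:20, 13:45-14:55, 17:00-18:35 (add 3h to convert from UTC-3).
Wei in UTC: 10:05-15:40, 16:20-17:05, 17:25-18:25 (add 3h to convert from UTC-3).
Tomás ∩ Jun: 11:55-15:40.
Tomás ∩ Jun ∩ Omar: 11:55-12:35, 14:45-15:35.
Tomás ∩ Jun ∩ Omar ∩ Gita: 11:55-12:35, 14:45-14:55.
Tomás ∩ Jun ∩ Omar ∩ Gita ∩ Wei: 11:55-12:35, 14:45-14:55.
So the common availability across everyone is 11:55-12:35, 14:45-14:55.
The longest is 11:55-12:35 at 40 minutes.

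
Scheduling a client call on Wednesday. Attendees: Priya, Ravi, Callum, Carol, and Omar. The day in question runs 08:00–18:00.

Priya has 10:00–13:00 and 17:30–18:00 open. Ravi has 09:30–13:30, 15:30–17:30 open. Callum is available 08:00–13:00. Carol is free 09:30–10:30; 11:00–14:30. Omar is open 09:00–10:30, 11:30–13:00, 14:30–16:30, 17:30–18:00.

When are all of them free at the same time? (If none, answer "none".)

Priya ∩ Ravi: 10:00-13:00.
Priya ∩ Ravi ∩ Callum: 10:00-13:00.
Priya ∩ Ravi ∩ Callum ∩ Carol: 10:00-10:30, 11:00-13:00.
Priya ∩ Ravi ∩ Callum ∩ Carol ∩ Omar: 10:00-10:30, 11:30-13:00.

10:00-10:30, 11:30-13:00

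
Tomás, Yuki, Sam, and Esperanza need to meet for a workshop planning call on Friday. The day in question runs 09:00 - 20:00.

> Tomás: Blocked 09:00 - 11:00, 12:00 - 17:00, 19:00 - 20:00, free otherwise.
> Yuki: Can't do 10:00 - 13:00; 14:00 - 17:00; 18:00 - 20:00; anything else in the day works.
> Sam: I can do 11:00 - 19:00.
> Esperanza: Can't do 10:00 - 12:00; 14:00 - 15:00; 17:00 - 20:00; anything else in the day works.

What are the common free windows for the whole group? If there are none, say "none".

none

Tomás free: 11:00-12:00, 17:00-19:00 (invert busy blocks within the working day).
Yuki free: 09:00-10:00, 13:00-14:00, 17:00-18:00 (invert busy blocks within the working day).
Sam free: 11:00-19:00.
Esperanza free: 09:00-10:00, 12:00-14:00, 15:00-17:00 (invert busy blocks within the working day).
Tomás ∩ Yuki: 17:00-18:00.
Tomás ∩ Yuki ∩ Sam: 17:00-18:00.
Tomás ∩ Yuki ∩ Sam ∩ Esperanza: ∅.
There is no time when everyone is free.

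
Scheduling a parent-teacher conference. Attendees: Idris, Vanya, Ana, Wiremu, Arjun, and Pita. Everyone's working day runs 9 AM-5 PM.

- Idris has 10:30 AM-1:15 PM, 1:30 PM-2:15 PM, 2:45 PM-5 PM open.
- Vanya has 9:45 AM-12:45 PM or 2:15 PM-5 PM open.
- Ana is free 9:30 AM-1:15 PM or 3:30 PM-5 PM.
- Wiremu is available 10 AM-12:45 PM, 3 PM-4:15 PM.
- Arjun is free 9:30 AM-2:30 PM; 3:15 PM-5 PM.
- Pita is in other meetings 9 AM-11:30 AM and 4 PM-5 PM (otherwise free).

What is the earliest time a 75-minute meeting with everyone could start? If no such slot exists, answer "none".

Idris free: 10:30-13:15, 13:30-14:15, 14:45-17:00.
Vanya free: 09:45-12:45, 14:15-17:00.
Ana free: 09:30-13:15, 15:30-17:00.
Wiremu free: 10:00-12:45, 15:00-16:15.
Arjun free: 09:30-14:30, 15:15-17:00.
Pita free: 11:30-16:00 (invert busy blocks within the working day).
Idris ∩ Vanya: 10:30-12:45, 14:45-17:00.
Idris ∩ Vanya ∩ Ana: 10:30-12:45, 15:30-17:00.
Idris ∩ Vanya ∩ Ana ∩ Wiremu: 10:30-12:45, 15:30-16:15.
Idris ∩ Vanya ∩ Ana ∩ Wiremu ∩ Arjun: 10:30-12:45, 15:30-16:15.
Idris ∩ Vanya ∩ Ana ∩ Wiremu ∩ Arjun ∩ Pita: 11:30-12:45, 15:30-16:00.
So the common availability across everyone is 11:30-12:45, 15:30-16:00.
The first common window of at least 75 minutes is 11:30-12:45, so the earliest start is 11:30.

11:30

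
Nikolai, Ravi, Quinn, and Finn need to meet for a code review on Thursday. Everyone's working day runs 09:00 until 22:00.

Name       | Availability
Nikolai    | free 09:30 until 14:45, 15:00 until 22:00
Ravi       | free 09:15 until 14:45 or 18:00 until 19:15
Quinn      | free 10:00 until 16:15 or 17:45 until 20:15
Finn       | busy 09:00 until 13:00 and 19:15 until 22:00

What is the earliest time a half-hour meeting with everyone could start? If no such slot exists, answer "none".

13:00

Nikolai free: 09:30-14:45, 15:00-22:00.
Ravi free: 09:15-14:45, 18:00-19:15.
Quinn free: 10:00-16:15, 17:45-20:15.
Finn free: 13:00-19:15 (invert busy blocks within the working day).
Nikolai ∩ Ravi: 09:30-14:45, 18:00-19:15.
Nikolai ∩ Ravi ∩ Quinn: 10:00-14:45, 18:00-19:15.
Nikolai ∩ Ravi ∩ Quinn ∩ Finn: 13:00-14:45, 18:00-19:15.
So the common availability across everyone is 13:00-14:45, 18:00-19:15.
The first common window of at least 30 minutes is 13:00-14:45, so the earliest start is 13:00.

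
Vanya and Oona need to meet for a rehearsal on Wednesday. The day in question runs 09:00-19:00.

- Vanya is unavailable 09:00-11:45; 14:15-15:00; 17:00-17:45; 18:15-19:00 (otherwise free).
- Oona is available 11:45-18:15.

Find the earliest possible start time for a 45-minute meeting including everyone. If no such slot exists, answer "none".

Vanya free: 11:45-14:15, 15:00-17:00, 17:45-18:15 (invert busy blocks within the working day).
Oona free: 11:45-18:15.
Vanya ∩ Oona: 11:45-14:15, 15:00-17:00, 17:45-18:15.
So the common availability across everyone is 11:45-14:15, 15:00-17:00, 17:45-18:15.
The first common window of at least 45 minutes is 11:45-14:15, so the earliest start is 11:45.

11:45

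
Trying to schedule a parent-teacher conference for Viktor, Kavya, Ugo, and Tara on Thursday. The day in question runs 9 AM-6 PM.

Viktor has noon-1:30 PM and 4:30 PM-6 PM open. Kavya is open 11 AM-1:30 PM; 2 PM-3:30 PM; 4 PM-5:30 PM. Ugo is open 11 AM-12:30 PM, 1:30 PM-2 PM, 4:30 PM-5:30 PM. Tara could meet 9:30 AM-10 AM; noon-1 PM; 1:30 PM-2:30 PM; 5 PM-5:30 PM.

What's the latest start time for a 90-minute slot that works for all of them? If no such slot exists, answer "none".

none

Viktor ∩ Kavya: 12:00-13:30, 16:30-17:30.
Viktor ∩ Kavya ∩ Ugo: 12:00-12:30, 16:30-17:30.
Viktor ∩ Kavya ∩ Ugo ∩ Tara: 12:00-12:30, 17:00-17:30.
Those are the intersection windows.
No common window is at least 90 minutes long.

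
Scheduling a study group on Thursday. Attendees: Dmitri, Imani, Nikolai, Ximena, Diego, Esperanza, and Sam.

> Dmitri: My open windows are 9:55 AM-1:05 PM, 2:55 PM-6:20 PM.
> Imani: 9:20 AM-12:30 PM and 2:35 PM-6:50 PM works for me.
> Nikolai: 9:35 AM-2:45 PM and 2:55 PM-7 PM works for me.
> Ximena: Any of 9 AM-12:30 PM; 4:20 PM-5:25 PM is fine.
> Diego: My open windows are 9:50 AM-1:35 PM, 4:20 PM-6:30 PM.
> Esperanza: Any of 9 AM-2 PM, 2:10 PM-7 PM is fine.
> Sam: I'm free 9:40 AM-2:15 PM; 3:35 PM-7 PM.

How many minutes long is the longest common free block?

155

Dmitri ∩ Imani: 09:55-12:30, 14:55-18:20.
Dmitri ∩ Imani ∩ Nikolai: 09:55-12:30, 14:55-18:20.
Dmitri ∩ Imani ∩ Nikolai ∩ Ximena: 09:55-12:30, 16:20-17:25.
Dmitri ∩ Imani ∩ Nikolai ∩ Ximena ∩ Diego: 09:55-12:30, 16:20-17:25.
Dmitri ∩ Imani ∩ Nikolai ∩ Ximena ∩ Diego ∩ Esperanza: 09:55-12:30, 16:20-17:25.
Dmitri ∩ Imani ∩ Nikolai ∩ Ximena ∩ Diego ∩ Esperanza ∩ Sam: 09:55-12:30, 16:20-17:25.
The longest is 09:55-12:30 at 155 minutes.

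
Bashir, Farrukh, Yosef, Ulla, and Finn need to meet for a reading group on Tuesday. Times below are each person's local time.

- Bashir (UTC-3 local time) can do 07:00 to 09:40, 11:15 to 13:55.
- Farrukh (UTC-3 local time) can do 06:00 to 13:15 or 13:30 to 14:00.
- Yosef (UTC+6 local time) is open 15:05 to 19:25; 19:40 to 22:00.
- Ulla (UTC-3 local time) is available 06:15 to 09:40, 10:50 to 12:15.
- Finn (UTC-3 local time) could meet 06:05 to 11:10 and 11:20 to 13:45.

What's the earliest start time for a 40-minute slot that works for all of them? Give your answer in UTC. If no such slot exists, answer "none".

10:00

Bashir in UTC: 10:00-12:40, 14:15-16:55 (add 3h to convert from UTC-3).
Farrukh in UTC: 09:00-16:15, 16:30-17:00 (add 3h to convert from UTC-3).
Yosef in UTC: 09:05-13:25, 13:40-16:00 (subtract 6h to convert from UTC+6).
Ulla in UTC: 09:15-12:40, 13:50-15:15 (add 3h to convert from UTC-3).
Finn in UTC: 09:05-14:10, 14:20-16:45 (add 3h to convert from UTC-3).
Bashir ∩ Farrukh: 10:00-12:40, 14:15-16:15, 16:30-16:55.
Bashir ∩ Farrukh ∩ Yosef: 10:00-12:40, 14:15-16:00.
Bashir ∩ Farrukh ∩ Yosef ∩ Ulla: 10:00-12:40, 14:15-15:15.
Bashir ∩ Farrukh ∩ Yosef ∩ Ulla ∩ Finn: 10:00-12:40, 14:20-15:15.
The first common window of at least 40 minutes is 10:00-12:40, so the earliest start is 10:00.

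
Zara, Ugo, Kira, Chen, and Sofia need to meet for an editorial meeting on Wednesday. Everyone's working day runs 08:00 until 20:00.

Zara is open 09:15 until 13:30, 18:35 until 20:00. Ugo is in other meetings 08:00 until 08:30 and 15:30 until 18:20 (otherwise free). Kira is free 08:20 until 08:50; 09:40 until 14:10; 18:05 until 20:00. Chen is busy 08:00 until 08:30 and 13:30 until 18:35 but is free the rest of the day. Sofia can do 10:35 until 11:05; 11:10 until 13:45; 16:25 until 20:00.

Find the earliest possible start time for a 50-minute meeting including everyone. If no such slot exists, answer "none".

Zara free: 09:15-13:30, 18:35-20:00.
Ugo free: 08:30-15:30, 18:20-20:00 (invert busy blocks within the working day).
Kira free: 08:20-08:50, 09:40-14:10, 18:05-20:00.
Chen free: 08:30-13:30, 18:35-20:00 (invert busy blocks within the working day).
Sofia free: 10:35-11:05, 11:10-13:45, 16:25-20:00.
Zara ∩ Ugo: 09:15-13:30, 18:35-20:00.
Zara ∩ Ugo ∩ Kira: 09:40-13:30, 18:35-20:00.
Zara ∩ Ugo ∩ Kira ∩ Chen: 09:40-13:30, 18:35-20:00.
Zara ∩ Ugo ∩ Kira ∩ Chen ∩ Sofia: 10:35-11:05, 11:10-13:30, 18:35-20:00.
Those are the intersection windows.
The first common window of at least 50 minutes is 11:10-13:30, so the earliest start is 11:10.

11:10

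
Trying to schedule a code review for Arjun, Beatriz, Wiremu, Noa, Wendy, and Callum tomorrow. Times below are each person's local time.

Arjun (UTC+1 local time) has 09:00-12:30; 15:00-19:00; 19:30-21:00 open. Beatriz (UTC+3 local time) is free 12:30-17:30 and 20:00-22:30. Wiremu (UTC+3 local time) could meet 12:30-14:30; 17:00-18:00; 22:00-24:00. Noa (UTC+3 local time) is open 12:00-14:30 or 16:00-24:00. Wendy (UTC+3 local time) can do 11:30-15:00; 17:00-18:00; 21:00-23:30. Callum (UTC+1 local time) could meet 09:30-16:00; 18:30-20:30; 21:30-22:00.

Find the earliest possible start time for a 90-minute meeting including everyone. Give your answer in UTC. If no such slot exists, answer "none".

Arjun in UTC: 08:00-11:30, 14:00-18:00, 18:30-20:00 (subtract 1h to convert from UTC+1).
Beatriz in UTC: 09:30-14:30, 17:00-19:30 (subtract 3h to convert from UTC+3).
Wiremu in UTC: 09:30-11:30, 14:00-15:00, 19:00-21:00 (subtract 3h to convert from UTC+3).
Noa in UTC: 09:00-11:30, 13:00-21:00 (subtract 3h to convert from UTC+3).
Wendy in UTC: 08:30-12:00, 14:00-15:00, 18:00-20:30 (subtract 3h to convert from UTC+3).
Callum in UTC: 08:30-15:00, 17:30-19:30, 20:30-21:00 (subtract 1h to convert from UTC+1).
Arjun ∩ Beatriz: 09:30-11:30, 14:00-14:30, 17:00-18:00, 18:30-19:30.
Arjun ∩ Beatriz ∩ Wiremu: 09:30-11:30, 14:00-14:30, 19:00-19:30.
Arjun ∩ Beatriz ∩ Wiremu ∩ Noa: 09:30-11:30, 14:00-14:30, 19:00-19:30.
Arjun ∩ Beatriz ∩ Wiremu ∩ Noa ∩ Wendy: 09:30-11:30, 14:00-14:30, 19:00-19:30.
Arjun ∩ Beatriz ∩ Wiremu ∩ Noa ∩ Wendy ∩ Callum: 09:30-11:30, 14:00-14:30, 19:00-19:30.
The first common window of at least 90 minutes is 09:30-11:30, so the earliest start is 09:30.

09:30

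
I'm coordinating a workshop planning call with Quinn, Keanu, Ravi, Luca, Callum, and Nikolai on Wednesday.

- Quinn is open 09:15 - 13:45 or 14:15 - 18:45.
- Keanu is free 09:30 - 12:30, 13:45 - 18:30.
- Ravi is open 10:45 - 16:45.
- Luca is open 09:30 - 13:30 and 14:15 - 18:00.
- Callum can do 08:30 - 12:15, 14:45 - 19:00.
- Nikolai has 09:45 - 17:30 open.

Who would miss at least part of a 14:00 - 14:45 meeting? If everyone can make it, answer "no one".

Callum, Luca, Quinn

Quinn: not fully free for 14:00-14:45. Keanu: free for 14:00-14:45. Ravi: free for 14:00-14:45. Luca: not fully free for 14:00-14:45. Callum: not fully free for 14:00-14:45. Nikolai: free for 14:00-14:45.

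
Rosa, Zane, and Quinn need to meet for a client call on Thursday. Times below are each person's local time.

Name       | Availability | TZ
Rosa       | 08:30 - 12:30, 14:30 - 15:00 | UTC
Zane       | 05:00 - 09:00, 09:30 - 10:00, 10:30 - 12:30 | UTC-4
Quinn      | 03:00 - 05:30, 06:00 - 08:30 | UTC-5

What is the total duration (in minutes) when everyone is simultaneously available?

Rosa in UTC: 08:30-12:30, 14:30-15:00.
Zane in UTC: 09:00-13:00, 13:30-14:00, 14:30-16:30 (add 4h to convert from UTC-4).
Quinn in UTC: 08:00-10:30, 11:00-13:30 (add 5h to convert from UTC-5).
Rosa ∩ Zane: 09:00-12:30, 14:30-15:00.
Rosa ∩ Zane ∩ Quinn: 09:00-10:30, 11:00-12:30.
Those are the intersection windows.
Summing the common windows: 90 + 90 = 180 minutes.

180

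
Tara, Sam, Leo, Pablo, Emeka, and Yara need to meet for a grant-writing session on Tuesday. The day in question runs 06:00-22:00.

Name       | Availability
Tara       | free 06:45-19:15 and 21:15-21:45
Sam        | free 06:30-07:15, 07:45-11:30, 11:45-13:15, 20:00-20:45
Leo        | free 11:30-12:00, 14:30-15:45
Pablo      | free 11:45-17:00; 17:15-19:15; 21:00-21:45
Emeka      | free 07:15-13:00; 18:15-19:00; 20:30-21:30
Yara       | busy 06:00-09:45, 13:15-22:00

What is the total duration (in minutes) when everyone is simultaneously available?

Tara free: 06:45-19:15, 21:15-21:45.
Sam free: 06:30-07:15, 07:45-11:30, 11:45-13:15, 20:00-20:45.
Leo free: 11:30-12:00, 14:30-15:45.
Pablo free: 11:45-17:00, 17:15-19:15, 21:00-21:45.
Emeka free: 07:15-13:00, 18:15-19:00, 20:30-21:30.
Yara free: 09:45-13:15 (invert busy blocks within the working day).
Tara ∩ Sam: 06:45-07:15, 07:45-11:30, 11:45-13:15.
Tara ∩ Sam ∩ Leo: 11:45-12:00.
Tara ∩ Sam ∩ Leo ∩ Pablo: 11:45-12:00.
Tara ∩ Sam ∩ Leo ∩ Pablo ∩ Emeka: 11:45-12:00.
Tara ∩ Sam ∩ Leo ∩ Pablo ∩ Emeka ∩ Yara: 11:45-12:00.
Those are the intersection windows.
That's a single block of 15 minutes.

15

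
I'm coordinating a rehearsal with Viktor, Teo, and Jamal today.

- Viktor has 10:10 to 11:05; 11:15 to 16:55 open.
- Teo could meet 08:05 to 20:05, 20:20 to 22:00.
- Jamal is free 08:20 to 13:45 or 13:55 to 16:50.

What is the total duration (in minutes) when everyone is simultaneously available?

Viktor ∩ Teo: 10:10-11:05, 11:15-16:55.
Viktor ∩ Teo ∩ Jamal: 10:10-11:05, 11:15-13:45, 13:55-16:50.
So the common availability across everyone is 10:10-11:05, 11:15-13:45, 13:55-16:50.
Summing the common windows: 55 + 150 + 175 = 380 minutes.

380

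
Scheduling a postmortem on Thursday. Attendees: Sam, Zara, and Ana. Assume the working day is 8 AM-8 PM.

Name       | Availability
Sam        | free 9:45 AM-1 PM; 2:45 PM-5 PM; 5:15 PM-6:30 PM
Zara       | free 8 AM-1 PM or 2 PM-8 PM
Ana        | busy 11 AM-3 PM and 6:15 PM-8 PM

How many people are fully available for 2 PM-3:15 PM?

1

Sam free: 09:45-13:00, 14:45-17:00, 17:15-18:30.
Zara free: 08:00-13:00, 14:00-20:00.
Ana free: 08:00-11:00, 15:00-18:15 (invert busy blocks within the working day).
Zara can make the full 14:00-15:15 slot — that's 1.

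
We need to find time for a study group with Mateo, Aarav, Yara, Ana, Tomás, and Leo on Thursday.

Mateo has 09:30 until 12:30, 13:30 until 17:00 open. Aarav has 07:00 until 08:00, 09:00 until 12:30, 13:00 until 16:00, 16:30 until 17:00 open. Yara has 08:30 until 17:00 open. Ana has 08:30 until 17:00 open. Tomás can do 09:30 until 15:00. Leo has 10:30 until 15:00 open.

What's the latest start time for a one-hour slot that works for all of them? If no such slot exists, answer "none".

Mateo ∩ Aarav: 09:30-12:30, 13:30-16:00, 16:30-17:00.
Mateo ∩ Aarav ∩ Yara: 09:30-12:30, 13:30-16:00, 16:30-17:00.
Mateo ∩ Aarav ∩ Yara ∩ Ana: 09:30-12:30, 13:30-16:00, 16:30-17:00.
Mateo ∩ Aarav ∩ Yara ∩ Ana ∩ Tomás: 09:30-12:30, 13:30-15:00.
Mateo ∩ Aarav ∩ Yara ∩ Ana ∩ Tomás ∩ Leo: 10:30-12:30, 13:30-15:00.
Those are the intersection windows.
The last common window of at least 60 minutes is 13:30-15:00; a 60-minute meeting can start as late as 14:00 and still end by 15:00.

14:00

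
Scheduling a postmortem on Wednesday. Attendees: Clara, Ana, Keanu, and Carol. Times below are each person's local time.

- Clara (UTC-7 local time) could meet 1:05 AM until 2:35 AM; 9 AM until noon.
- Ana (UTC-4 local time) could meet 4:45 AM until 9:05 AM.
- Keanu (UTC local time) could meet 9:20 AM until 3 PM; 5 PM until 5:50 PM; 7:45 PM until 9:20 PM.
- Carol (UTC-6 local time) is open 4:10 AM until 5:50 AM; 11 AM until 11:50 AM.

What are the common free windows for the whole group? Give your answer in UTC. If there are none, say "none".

Clara in UTC: 08:05-09:35, 16:00-19:00 (add 7h to convert from UTC-7).
Ana in UTC: 08:45-13:05 (add 4h to convert from UTC-4).
Keanu in UTC: 09:20-15:00, 17:00-17:50, 19:45-21:20.
Carol in UTC: 10:10-11:50, 17:00-17:50 (add 6h to convert from UTC-6).
Clara ∩ Ana: 08:45-09:35.
Clara ∩ Ana ∩ Keanu: 09:20-09:35.
Clara ∩ Ana ∩ Keanu ∩ Carol: ∅.
There is no time when everyone is free.

none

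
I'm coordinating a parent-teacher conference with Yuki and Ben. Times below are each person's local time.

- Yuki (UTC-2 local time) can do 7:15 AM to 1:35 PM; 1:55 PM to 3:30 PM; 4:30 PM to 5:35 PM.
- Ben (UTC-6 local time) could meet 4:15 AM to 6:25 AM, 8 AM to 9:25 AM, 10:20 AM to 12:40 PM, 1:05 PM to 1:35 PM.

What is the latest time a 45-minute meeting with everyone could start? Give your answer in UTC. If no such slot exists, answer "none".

Yuki in UTC: 09:15-15:35, 15:55-17:30, 18:30-19:35 (add 2h to convert from UTC-2).
Ben in UTC: 10:15-12:25, 14:00-15:25, 16:20-18:40, 19:05-19:35 (add 6h to convert from UTC-6).
Yuki ∩ Ben: 10:15-12:25, 14:00-15:25, 16:20-17:30, 18:30-18:40, 19:05-19:35.
The last common window of at least 45 minutes is 16:20-17:30; a 45-minute meeting can start as late as 16:45 and still end by 17:30.

16:45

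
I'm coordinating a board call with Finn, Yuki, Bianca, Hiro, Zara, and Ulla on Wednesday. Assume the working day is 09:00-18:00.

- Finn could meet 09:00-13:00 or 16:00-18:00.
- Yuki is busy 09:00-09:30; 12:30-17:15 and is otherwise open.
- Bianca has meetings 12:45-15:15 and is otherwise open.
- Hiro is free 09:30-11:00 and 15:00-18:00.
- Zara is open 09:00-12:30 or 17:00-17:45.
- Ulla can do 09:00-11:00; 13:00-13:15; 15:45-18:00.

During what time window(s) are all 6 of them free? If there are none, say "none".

Finn free: 09:00-13:00, 16:00-18:00.
Yuki free: 09:30-12:30, 17:15-18:00 (invert busy blocks within the working day).
Bianca free: 09:00-12:45, 15:15-18:00 (invert busy blocks within the working day).
Hiro free: 09:30-11:00, 15:00-18:00.
Zara free: 09:00-12:30, 17:00-17:45.
Ulla free: 09:00-11:00, 13:00-13:15, 15:45-18:00.
Finn ∩ Yuki: 09:30-12:30, 17:15-18:00.
Finn ∩ Yuki ∩ Bianca: 09:30-12:30, 17:15-18:00.
Finn ∩ Yuki ∩ Bianca ∩ Hiro: 09:30-11:00, 17:15-18:00.
Finn ∩ Yuki ∩ Bianca ∩ Hiro ∩ Zara: 09:30-11:00, 17:15-17:45.
Finn ∩ Yuki ∩ Bianca ∩ Hiro ∩ Zara ∩ Ulla: 09:30-11:00, 17:15-17:45.

09:30-11:00, 17:15-17:45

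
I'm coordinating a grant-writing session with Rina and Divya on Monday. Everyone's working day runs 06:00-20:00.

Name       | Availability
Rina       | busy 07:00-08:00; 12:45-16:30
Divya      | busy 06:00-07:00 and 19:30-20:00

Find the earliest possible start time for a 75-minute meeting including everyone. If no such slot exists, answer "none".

Rina free: 06:00-07:00, 08:00-12:45, 16:30-20:00 (invert busy blocks within the working day).
Divya free: 07:00-19:30 (invert busy blocks within the working day).
Rina ∩ Divya: 08:00-12:45, 16:30-19:30.
The first common window of at least 75 minutes is 08:00-12:45, so the earliest start is 08:00.

08:00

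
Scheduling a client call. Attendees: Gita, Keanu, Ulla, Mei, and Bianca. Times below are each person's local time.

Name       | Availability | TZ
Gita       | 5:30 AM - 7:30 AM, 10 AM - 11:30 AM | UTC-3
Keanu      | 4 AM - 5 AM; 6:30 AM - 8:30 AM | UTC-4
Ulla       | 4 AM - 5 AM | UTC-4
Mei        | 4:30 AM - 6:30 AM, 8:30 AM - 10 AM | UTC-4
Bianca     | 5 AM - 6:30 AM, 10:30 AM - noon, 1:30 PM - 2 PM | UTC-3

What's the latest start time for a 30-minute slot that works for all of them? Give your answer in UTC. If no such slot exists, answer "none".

08:30

Gita in UTC: 08:30-10:30, 13:00-14:30 (add 3h to convert from UTC-3).
Keanu in UTC: 08:00-09:00, 10:30-12:30 (add 4h to convert from UTC-4).
Ulla in UTC: 08:00-09:00 (add 4h to convert from UTC-4).
Mei in UTC: 08:30-10:30, 12:30-14:00 (add 4h to convert from UTC-4).
Bianca in UTC: 08:00-09:30, 13:30-15:00, 16:30-17:00 (add 3h to convert from UTC-3).
Gita ∩ Keanu: 08:30-09:00.
Gita ∩ Keanu ∩ Ulla: 08:30-09:00.
Gita ∩ Keanu ∩ Ulla ∩ Mei: 08:30-09:00.
Gita ∩ Keanu ∩ Ulla ∩ Mei ∩ Bianca: 08:30-09:00.
Those are the intersection windows.
The last common window of at least 30 minutes is 08:30-09:00; a 30-minute meeting can start as late as 08:30 and still end by 09:00.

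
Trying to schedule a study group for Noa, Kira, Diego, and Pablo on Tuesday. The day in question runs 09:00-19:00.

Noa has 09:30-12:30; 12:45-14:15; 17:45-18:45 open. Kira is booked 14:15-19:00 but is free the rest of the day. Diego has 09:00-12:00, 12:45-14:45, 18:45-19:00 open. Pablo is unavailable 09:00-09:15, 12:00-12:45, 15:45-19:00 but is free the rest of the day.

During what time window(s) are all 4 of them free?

09:30-12:00, 12:45-14:15

Noa free: 09:30-12:30, 12:45-14:15, 17:45-18:45.
Kira free: 09:00-14:15 (invert busy blocks within the working day).
Diego free: 09:00-12:00, 12:45-14:45, 18:45-19:00.
Pablo free: 09:15-12:00, 12:45-15:45 (invert busy blocks within the working day).
Noa ∩ Kira: 09:30-12:30, 12:45-14:15.
Noa ∩ Kira ∩ Diego: 09:30-12:00, 12:45-14:15.
Noa ∩ Kira ∩ Diego ∩ Pablo: 09:30-12:00, 12:45-14:15.
So the common availability across everyone is 09:30-12:00, 12:45-14:15.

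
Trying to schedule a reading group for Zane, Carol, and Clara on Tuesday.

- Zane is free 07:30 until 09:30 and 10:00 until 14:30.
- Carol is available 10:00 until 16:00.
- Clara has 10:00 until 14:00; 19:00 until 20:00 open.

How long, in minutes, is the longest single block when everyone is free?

Zane ∩ Carol: 10:00-14:30.
Zane ∩ Carol ∩ Clara: 10:00-14:00.
So the common availability across everyone is 10:00-14:00.
The longest is 10:00-14:00 at 240 minutes.

240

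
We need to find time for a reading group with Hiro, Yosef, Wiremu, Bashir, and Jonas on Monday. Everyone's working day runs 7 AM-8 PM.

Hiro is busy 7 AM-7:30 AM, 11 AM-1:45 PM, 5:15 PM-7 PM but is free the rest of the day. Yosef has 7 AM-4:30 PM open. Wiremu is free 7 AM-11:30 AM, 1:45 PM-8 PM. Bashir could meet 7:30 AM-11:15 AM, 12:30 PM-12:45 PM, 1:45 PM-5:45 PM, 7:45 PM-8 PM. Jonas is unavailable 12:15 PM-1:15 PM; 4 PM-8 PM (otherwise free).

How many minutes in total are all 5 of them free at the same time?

Hiro free: 07:30-11:00, 13:45-17:15, 19:00-20:00 (invert busy blocks within the working day).
Yosef free: 07:00-16:30.
Wiremu free: 07:00-11:30, 13:45-20:00.
Bashir free: 07:30-11:15, 12:30-12:45, 13:45-17:45, 19:45-20:00.
Jonas free: 07:00-12:15, 13:15-16:00 (invert busy blocks within the working day).
Hiro ∩ Yosef: 07:30-11:00, 13:45-16:30.
Hiro ∩ Yosef ∩ Wiremu: 07:30-11:00, 13:45-16:30.
Hiro ∩ Yosef ∩ Wiremu ∩ Bashir: 07:30-11:00, 13:45-16:30.
Hiro ∩ Yosef ∩ Wiremu ∩ Bashir ∩ Jonas: 07:30-11:00, 13:45-16:00.
So the common availability across everyone is 07:30-11:00, 13:45-16:00.
Summing the common windows: 210 + 135 = 345 minutes.

345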